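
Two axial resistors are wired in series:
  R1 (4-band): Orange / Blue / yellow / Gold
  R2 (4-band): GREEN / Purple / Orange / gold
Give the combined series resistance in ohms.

R1: orange, blue → 36; yellow ×10^4 → 360000 Ω.
R2: green, violet → 57; orange ×10^3 → 57000 Ω.
Series: 360000 + 57000 = 417000 Ω.

417000 Ω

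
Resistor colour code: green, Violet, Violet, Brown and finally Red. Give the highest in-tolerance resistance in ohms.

Green → 5 (first significant figure)
Violet → 7 (second significant figure)
Violet → 7 (third significant figure)
Brown → ×10 multiplier
Red → ±2% tolerance
577 × 10 = 5770 Ω
Highest = 5770 × (1 + 2/100) = 5885.4 Ω.

5885.4 Ω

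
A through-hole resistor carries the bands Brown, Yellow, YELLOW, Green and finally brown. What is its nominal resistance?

14400000 Ω

Brown → 1 (first significant figure)
Yellow → 4 (second significant figure)
Yellow → 4 (third significant figure)
Green → ×10^5 multiplier
144 × 100000 = 14400000 Ω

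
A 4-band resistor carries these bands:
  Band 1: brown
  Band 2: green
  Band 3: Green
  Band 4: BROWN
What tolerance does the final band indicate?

±1%

The last band, brown, is the tolerance band.
Brown corresponds to ±1%.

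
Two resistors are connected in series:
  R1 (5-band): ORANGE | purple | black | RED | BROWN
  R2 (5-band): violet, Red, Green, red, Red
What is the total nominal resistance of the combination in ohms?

R1: orange, violet, black → 370; red ×10^2 → 37000 Ω.
R2: violet, red, green → 725; red ×10^2 → 72500 Ω.
Series: 37000 + 72500 = 109500 Ω.

109500 Ω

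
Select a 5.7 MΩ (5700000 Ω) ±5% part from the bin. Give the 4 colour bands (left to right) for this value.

green, violet, green, gold

5700000 Ω = 57 × 10^5.
5 → green
7 → violet
Multiplier 10^5 → green.
±5% tolerance → gold.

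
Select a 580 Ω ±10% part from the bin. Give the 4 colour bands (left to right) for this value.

580 Ω = 58 × 10^1.
5 → green
8 → grey
Multiplier 10^1 → brown.
±10% tolerance → silver.

green, grey, brown, silver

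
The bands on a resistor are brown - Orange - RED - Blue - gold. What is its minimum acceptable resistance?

125400000 Ω

Brown → 1 (first significant figure)
Orange → 3 (second significant figure)
Red → 2 (third significant figure)
Blue → ×10^6 multiplier
Gold → ±5% tolerance
132 × 1000000 = 132000000 Ω
Minimum = 132000000 × (1 − 5/100) = 125400000 Ω.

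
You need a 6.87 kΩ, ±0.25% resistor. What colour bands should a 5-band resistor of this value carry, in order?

6870 Ω = 687 × 10^1.
6 → blue
8 → grey
7 → violet
Multiplier 10^1 → brown.
±0.25% tolerance → blue.

blue, grey, violet, brown, blue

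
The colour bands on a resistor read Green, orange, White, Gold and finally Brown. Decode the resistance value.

53.9 Ω

Green → 5 (first significant figure)
Orange → 3 (second significant figure)
White → 9 (third significant figure)
Gold → ×0.1 multiplier
539 × 0.1 = 53.9 Ω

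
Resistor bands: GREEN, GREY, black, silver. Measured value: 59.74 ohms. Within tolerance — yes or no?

yes

Green → 5 (first significant figure)
Grey → 8 (second significant figure)
Black → ×1 multiplier
Silver → ±10% tolerance
58 × 1 = 58 Ω
Allowed range: 52.2 Ω to 63.8 Ω.
59.74 ohms lies inside that range.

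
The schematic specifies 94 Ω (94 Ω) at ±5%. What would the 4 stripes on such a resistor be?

94 Ω = 94 × 10^0.
9 → white
4 → yellow
Multiplier 10^0 → black.
±5% tolerance → gold.

white, yellow, black, gold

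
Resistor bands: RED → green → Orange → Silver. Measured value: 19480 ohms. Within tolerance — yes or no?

no

Red → 2 (first significant figure)
Green → 5 (second significant figure)
Orange → ×10^3 multiplier
Silver → ±10% tolerance
25 × 1000 = 25000 Ω
Allowed range: 22500 Ω to 27500 Ω.
19480 ohms lies outside that range.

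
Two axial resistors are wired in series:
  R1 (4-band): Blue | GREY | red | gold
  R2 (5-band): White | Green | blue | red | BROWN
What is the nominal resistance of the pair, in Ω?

102400 Ω

R1: blue, grey → 68; red ×10^2 → 6800 Ω.
R2: white, green, blue → 956; red ×10^2 → 95600 Ω.
Series: 6800 + 95600 = 102400 Ω.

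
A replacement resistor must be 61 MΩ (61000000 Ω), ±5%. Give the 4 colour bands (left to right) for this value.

61000000 Ω = 61 × 10^6.
6 → blue
1 → brown
Multiplier 10^6 → blue.
±5% tolerance → gold.

blue, brown, blue, gold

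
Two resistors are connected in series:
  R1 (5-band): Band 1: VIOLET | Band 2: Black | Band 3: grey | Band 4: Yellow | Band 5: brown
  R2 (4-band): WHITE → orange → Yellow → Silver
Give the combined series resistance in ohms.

8010000 Ω

R1: violet, black, grey → 708; yellow ×10^4 → 7080000 Ω.
R2: white, orange → 93; yellow ×10^4 → 930000 Ω.
Series: 7080000 + 930000 = 8010000 Ω.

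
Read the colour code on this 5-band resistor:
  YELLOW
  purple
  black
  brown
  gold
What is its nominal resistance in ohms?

Yellow → 4 (first significant figure)
Violet → 7 (second significant figure)
Black → 0 (third significant figure)
Brown → ×10 multiplier
470 × 10 = 4700 Ω

4700 Ω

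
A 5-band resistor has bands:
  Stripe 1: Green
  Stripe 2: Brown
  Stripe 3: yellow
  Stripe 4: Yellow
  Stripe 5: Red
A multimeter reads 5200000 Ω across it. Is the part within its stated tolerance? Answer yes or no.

Green → 5 (first significant figure)
Brown → 1 (second significant figure)
Yellow → 4 (third significant figure)
Yellow → ×10^4 multiplier
Red → ±2% tolerance
514 × 10000 = 5140000 Ω
Allowed range: 5037200 Ω to 5242800 Ω.
5200000 Ω lies inside that range.

yes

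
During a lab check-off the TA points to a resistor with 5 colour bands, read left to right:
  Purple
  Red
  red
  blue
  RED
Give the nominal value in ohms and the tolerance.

722000000 Ω ±2%

Violet → 7 (first significant figure)
Red → 2 (second significant figure)
Red → 2 (third significant figure)
Blue → ×10^6 multiplier
Red → ±2% tolerance
722 × 1000000 = 722000000 Ω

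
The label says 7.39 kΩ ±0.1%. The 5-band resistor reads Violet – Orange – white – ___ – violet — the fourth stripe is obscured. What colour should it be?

7390 Ω = 739 × 10^1.
The fourth band is the multiplier, 10^1, which is brown.

brown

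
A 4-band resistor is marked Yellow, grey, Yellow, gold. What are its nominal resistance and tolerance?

480000 Ω ±5%

Yellow → 4 (first significant figure)
Grey → 8 (second significant figure)
Yellow → ×10^4 multiplier
Gold → ±5% tolerance
48 × 10000 = 480000 Ω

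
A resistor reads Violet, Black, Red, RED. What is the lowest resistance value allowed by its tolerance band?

Violet → 7 (first significant figure)
Black → 0 (second significant figure)
Red → ×10^2 multiplier
Red → ±2% tolerance
70 × 100 = 7000 Ω
Lowest = 7000 × (1 − 2/100) = 6860 Ω.

6860 Ω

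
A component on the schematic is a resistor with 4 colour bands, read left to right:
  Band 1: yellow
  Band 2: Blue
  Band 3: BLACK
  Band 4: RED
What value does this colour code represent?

Yellow → 4 (first significant figure)
Blue → 6 (second significant figure)
Black → ×1 multiplier
46 × 1 = 46 Ω

46 Ω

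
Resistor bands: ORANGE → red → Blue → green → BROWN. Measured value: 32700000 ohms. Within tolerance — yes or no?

Orange → 3 (first significant figure)
Red → 2 (second significant figure)
Blue → 6 (third significant figure)
Green → ×10^5 multiplier
Brown → ±1% tolerance
326 × 100000 = 32600000 Ω
Allowed range: 32274000 Ω to 32926000 Ω.
32700000 ohms lies inside that range.

yes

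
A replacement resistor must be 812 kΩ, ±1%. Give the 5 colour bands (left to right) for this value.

812000 Ω = 812 × 10^3.
8 → grey
1 → brown
2 → red
Multiplier 10^3 → orange.
±1% tolerance → brown.

grey, brown, red, orange, brown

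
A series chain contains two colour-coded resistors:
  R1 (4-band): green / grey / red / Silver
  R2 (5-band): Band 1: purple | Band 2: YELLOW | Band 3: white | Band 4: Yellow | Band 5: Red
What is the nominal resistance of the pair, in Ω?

7495800 Ω

R1: green, grey → 58; red ×10^2 → 5800 Ω.
R2: violet, yellow, white → 749; yellow ×10^4 → 7490000 Ω.
Series: 5800 + 7490000 = 7495800 Ω.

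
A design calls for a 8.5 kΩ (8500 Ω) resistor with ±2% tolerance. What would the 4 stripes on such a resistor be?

8500 Ω = 85 × 10^2.
8 → grey
5 → green
Multiplier 10^2 → red.
±2% tolerance → red.

grey, green, red, red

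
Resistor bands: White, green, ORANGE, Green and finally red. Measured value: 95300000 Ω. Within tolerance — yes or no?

yes

White → 9 (first significant figure)
Green → 5 (second significant figure)
Orange → 3 (third significant figure)
Green → ×10^5 multiplier
Red → ±2% tolerance
953 × 100000 = 95300000 Ω
Allowed range: 93394000 Ω to 97206000 Ω.
95300000 Ω lies inside that range.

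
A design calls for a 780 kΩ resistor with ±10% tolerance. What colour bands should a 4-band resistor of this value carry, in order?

780000 Ω = 78 × 10^4.
7 → violet
8 → grey
Multiplier 10^4 → yellow.
±10% tolerance → silver.

violet, grey, yellow, silver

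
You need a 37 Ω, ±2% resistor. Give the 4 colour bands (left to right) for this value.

37 Ω = 37 × 10^0.
3 → orange
7 → violet
Multiplier 10^0 → black.
±2% tolerance → red.

orange, violet, black, red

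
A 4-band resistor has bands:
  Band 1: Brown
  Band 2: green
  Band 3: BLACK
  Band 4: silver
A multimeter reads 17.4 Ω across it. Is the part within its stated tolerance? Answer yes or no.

no

Brown → 1 (first significant figure)
Green → 5 (second significant figure)
Black → ×1 multiplier
Silver → ±10% tolerance
15 × 1 = 15 Ω
Allowed range: 13.5 Ω to 16.5 Ω.
17.4 Ω lies outside that range.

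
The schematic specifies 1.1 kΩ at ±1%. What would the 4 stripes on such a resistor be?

brown, brown, red, brown

1100 Ω = 11 × 10^2.
1 → brown
1 → brown
Multiplier 10^2 → red.
±1% tolerance → brown.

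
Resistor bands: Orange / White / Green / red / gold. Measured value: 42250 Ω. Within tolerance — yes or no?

Orange → 3 (first significant figure)
White → 9 (second significant figure)
Green → 5 (third significant figure)
Red → ×10^2 multiplier
Gold → ±5% tolerance
395 × 100 = 39500 Ω
Allowed range: 37525 Ω to 41475 Ω.
42250 Ω lies outside that range.

no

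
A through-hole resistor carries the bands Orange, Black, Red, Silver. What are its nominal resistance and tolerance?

3000 Ω ±10%

Orange → 3 (first significant figure)
Black → 0 (second significant figure)
Red → ×10^2 multiplier
Silver → ±10% tolerance
30 × 100 = 3000 Ω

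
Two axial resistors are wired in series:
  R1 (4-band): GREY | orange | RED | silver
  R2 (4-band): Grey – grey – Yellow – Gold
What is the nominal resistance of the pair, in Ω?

888300 Ω

R1: grey, orange → 83; red ×10^2 → 8300 Ω.
R2: grey, grey → 88; yellow ×10^4 → 880000 Ω.
Series: 8300 + 880000 = 888300 Ω.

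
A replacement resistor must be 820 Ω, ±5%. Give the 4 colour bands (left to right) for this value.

grey, red, brown, gold

820 Ω = 82 × 10^1.
8 → grey
2 → red
Multiplier 10^1 → brown.
±5% tolerance → gold.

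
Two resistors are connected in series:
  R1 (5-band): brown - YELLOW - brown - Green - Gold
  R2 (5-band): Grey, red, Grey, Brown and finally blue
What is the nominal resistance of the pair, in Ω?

R1: brown, yellow, brown → 141; green ×10^5 → 14100000 Ω.
R2: grey, red, grey → 828; brown ×10 → 8280 Ω.
Series: 14100000 + 8280 = 14108280 Ω.

14108280 Ω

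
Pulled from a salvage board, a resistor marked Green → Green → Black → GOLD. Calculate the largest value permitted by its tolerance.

Green → 5 (first significant figure)
Green → 5 (second significant figure)
Black → ×1 multiplier
Gold → ±5% tolerance
55 × 1 = 55 Ω
Largest = 55 × (1 + 5/100) = 57.75 Ω.

57.75 Ω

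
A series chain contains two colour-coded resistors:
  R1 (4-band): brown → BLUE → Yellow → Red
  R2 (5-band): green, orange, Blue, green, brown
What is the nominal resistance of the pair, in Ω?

53760000 Ω

R1: brown, blue → 16; yellow ×10^4 → 160000 Ω.
R2: green, orange, blue → 536; green ×10^5 → 53600000 Ω.
Series: 160000 + 53600000 = 53760000 Ω.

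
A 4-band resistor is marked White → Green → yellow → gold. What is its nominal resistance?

950000 Ω

White → 9 (first significant figure)
Green → 5 (second significant figure)
Yellow → ×10^4 multiplier
95 × 10000 = 950000 Ω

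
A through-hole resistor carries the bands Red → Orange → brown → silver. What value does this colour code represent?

230 Ω

Red → 2 (first significant figure)
Orange → 3 (second significant figure)
Brown → ×10 multiplier
23 × 10 = 230 Ω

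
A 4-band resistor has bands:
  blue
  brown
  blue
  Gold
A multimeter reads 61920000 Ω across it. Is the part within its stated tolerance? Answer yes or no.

Blue → 6 (first significant figure)
Brown → 1 (second significant figure)
Blue → ×10^6 multiplier
Gold → ±5% tolerance
61 × 1000000 = 61000000 Ω
Allowed range: 57950000 Ω to 64050000 Ω.
61920000 Ω lies inside that range.

yes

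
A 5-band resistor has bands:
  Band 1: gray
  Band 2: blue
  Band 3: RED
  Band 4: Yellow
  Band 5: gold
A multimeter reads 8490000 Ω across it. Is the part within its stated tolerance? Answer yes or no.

yes

Grey → 8 (first significant figure)
Blue → 6 (second significant figure)
Red → 2 (third significant figure)
Yellow → ×10^4 multiplier
Gold → ±5% tolerance
862 × 10000 = 8620000 Ω
Allowed range: 8189000 Ω to 9051000 Ω.
8490000 Ω lies inside that range.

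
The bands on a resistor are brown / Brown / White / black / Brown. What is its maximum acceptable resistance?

Brown → 1 (first significant figure)
Brown → 1 (second significant figure)
White → 9 (third significant figure)
Black → ×1 multiplier
Brown → ±1% tolerance
119 × 1 = 119 Ω
Maximum = 119 × (1 + 1/100) = 120.19 Ω.

120.19 Ω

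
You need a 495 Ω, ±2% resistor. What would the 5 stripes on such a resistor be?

yellow, white, green, black, red

495 Ω = 495 × 10^0.
4 → yellow
9 → white
5 → green
Multiplier 10^0 → black.
±2% tolerance → red.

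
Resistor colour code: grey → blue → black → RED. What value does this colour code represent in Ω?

Grey → 8 (first significant figure)
Blue → 6 (second significant figure)
Black → ×1 multiplier
86 × 1 = 86 Ω

86 Ω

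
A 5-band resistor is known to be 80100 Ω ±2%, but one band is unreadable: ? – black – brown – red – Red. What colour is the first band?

grey

80100 Ω = 801 × 10^2.
The first band gives digit 8 of the significand, and 8 is grey.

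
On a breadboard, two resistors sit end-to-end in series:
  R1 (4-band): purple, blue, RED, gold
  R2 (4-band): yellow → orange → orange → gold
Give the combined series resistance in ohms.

R1: violet, blue → 76; red ×10^2 → 7600 Ω.
R2: yellow, orange → 43; orange ×10^3 → 43000 Ω.
Series: 7600 + 43000 = 50600 Ω.

50600 Ω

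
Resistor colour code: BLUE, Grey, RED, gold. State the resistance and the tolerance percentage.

6800 Ω ±5%

Blue → 6 (first significant figure)
Grey → 8 (second significant figure)
Red → ×10^2 multiplier
Gold → ±5% tolerance
68 × 100 = 6800 Ω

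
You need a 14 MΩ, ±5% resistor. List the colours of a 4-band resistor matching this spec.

14000000 Ω = 14 × 10^6.
1 → brown
4 → yellow
Multiplier 10^6 → blue.
±5% tolerance → gold.

brown, yellow, blue, gold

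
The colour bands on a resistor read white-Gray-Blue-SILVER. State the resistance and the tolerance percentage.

98000000 Ω ±10%

White → 9 (first significant figure)
Grey → 8 (second significant figure)
Blue → ×10^6 multiplier
Silver → ±10% tolerance
98 × 1000000 = 98000000 Ω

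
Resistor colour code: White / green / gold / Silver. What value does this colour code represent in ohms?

9.5 Ω

White → 9 (first significant figure)
Green → 5 (second significant figure)
Gold → ×0.1 multiplier
95 × 0.1 = 9.5 Ω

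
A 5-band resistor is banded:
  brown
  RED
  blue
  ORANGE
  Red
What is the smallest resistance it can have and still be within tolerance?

Brown → 1 (first significant figure)
Red → 2 (second significant figure)
Blue → 6 (third significant figure)
Orange → ×10^3 multiplier
Red → ±2% tolerance
126 × 1000 = 126000 Ω
Smallest = 126000 × (1 − 2/100) = 123480 Ω.

123480 Ω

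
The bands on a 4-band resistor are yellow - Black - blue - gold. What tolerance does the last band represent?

The last band, gold, is the tolerance band.
Gold corresponds to ±5%.

±5%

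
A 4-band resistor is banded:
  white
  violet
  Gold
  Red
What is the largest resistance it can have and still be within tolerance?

White → 9 (first significant figure)
Violet → 7 (second significant figure)
Gold → ×0.1 multiplier
Red → ±2% tolerance
97 × 0.1 = 9.7 Ω
Largest = 9.7 × (1 + 2/100) = 9.894 Ω.

9.894 Ω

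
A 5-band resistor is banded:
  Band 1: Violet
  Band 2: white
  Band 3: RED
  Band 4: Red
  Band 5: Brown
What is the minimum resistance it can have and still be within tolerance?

78408 Ω

Violet → 7 (first significant figure)
White → 9 (second significant figure)
Red → 2 (third significant figure)
Red → ×10^2 multiplier
Brown → ±1% tolerance
792 × 100 = 79200 Ω
Minimum = 79200 × (1 − 1/100) = 78408 Ω.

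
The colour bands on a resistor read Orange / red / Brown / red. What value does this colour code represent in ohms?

320 Ω

Orange → 3 (first significant figure)
Red → 2 (second significant figure)
Brown → ×10 multiplier
32 × 10 = 320 Ω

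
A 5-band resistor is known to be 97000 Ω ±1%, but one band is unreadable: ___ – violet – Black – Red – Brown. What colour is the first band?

97000 Ω = 970 × 10^2.
The first band gives digit 9 of the significand, and 9 is white.

white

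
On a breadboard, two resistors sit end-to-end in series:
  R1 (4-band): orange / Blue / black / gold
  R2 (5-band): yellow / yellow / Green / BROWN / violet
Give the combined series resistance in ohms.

R1: orange, blue → 36; black ×1 → 36 Ω.
R2: yellow, yellow, green → 445; brown ×10 → 4450 Ω.
Series: 36 + 4450 = 4486 Ω.

4486 Ω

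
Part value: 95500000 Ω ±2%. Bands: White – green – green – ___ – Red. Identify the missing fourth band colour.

95500000 Ω = 955 × 10^5.
The fourth band is the multiplier, 10^5, which is green.

green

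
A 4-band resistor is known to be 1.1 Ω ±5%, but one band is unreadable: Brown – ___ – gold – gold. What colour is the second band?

brown

1.1 Ω = 11 × 10^-1.
The second band gives digit 1 of the significand, and 1 is brown.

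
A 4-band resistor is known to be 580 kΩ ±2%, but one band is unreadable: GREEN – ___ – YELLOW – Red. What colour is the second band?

grey

580000 Ω = 58 × 10^4.
The second band gives digit 8 of the significand, and 8 is grey.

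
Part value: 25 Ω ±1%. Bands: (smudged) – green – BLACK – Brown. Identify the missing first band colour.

25 Ω = 25 × 10^0.
The first band gives digit 2 of the significand, and 2 is red.

red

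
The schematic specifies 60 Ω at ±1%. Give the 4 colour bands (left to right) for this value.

blue, black, black, brown

60 Ω = 60 × 10^0.
6 → blue
0 → black
Multiplier 10^0 → black.
±1% tolerance → brown.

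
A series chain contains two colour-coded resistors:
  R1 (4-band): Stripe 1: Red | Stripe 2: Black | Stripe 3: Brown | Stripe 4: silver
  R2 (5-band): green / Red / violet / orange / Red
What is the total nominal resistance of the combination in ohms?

R1: red, black → 20; brown ×10 → 200 Ω.
R2: green, red, violet → 527; orange ×10^3 → 527000 Ω.
Series: 200 + 527000 = 527200 Ω.

527200 Ω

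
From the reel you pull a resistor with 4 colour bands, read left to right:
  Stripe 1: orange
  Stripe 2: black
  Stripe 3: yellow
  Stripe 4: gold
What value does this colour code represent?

Orange → 3 (first significant figure)
Black → 0 (second significant figure)
Yellow → ×10^4 multiplier
30 × 10000 = 300000 Ω

300000 Ω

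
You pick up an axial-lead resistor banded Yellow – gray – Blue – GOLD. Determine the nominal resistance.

48000000 Ω

Yellow → 4 (first significant figure)
Grey → 8 (second significant figure)
Blue → ×10^6 multiplier
48 × 1000000 = 48000000 Ω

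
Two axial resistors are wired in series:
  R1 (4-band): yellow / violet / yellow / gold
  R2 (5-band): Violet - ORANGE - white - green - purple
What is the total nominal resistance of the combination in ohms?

R1: yellow, violet → 47; yellow ×10^4 → 470000 Ω.
R2: violet, orange, white → 739; green ×10^5 → 73900000 Ω.
Series: 470000 + 73900000 = 74370000 Ω.

74370000 Ω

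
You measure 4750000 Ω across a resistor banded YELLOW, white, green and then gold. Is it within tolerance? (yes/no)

Yellow → 4 (first significant figure)
White → 9 (second significant figure)
Green → ×10^5 multiplier
Gold → ±5% tolerance
49 × 100000 = 4900000 Ω
Allowed range: 4655000 Ω to 5145000 Ω.
4750000 Ω lies inside that range.

yes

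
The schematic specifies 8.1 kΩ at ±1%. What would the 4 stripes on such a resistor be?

grey, brown, red, brown

8100 Ω = 81 × 10^2.
8 → grey
1 → brown
Multiplier 10^2 → red.
±1% tolerance → brown.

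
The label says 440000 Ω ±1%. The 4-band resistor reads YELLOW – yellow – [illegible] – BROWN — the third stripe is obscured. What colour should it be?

yellow

440000 Ω = 44 × 10^4.
The third band is the multiplier, 10^4, which is yellow.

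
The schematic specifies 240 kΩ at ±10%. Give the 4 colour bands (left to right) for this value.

red, yellow, yellow, silver

240000 Ω = 24 × 10^4.
2 → red
4 → yellow
Multiplier 10^4 → yellow.
±10% tolerance → silver.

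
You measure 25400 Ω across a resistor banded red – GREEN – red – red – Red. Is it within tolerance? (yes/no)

yes

Red → 2 (first significant figure)
Green → 5 (second significant figure)
Red → 2 (third significant figure)
Red → ×10^2 multiplier
Red → ±2% tolerance
252 × 100 = 25200 Ω
Allowed range: 24696 Ω to 25704 Ω.
25400 Ω lies inside that range.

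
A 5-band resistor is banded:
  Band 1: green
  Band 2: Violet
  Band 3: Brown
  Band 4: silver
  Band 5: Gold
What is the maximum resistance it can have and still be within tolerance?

5.9955 Ω

Green → 5 (first significant figure)
Violet → 7 (second significant figure)
Brown → 1 (third significant figure)
Silver → ×0.01 multiplier
Gold → ±5% tolerance
571 × 0.01 = 5.71 Ω
Maximum = 5.71 × (1 + 5/100) = 5.9955 Ω.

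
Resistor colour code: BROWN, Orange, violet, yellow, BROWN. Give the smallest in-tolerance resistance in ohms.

1356300 Ω

Brown → 1 (first significant figure)
Orange → 3 (second significant figure)
Violet → 7 (third significant figure)
Yellow → ×10^4 multiplier
Brown → ±1% tolerance
137 × 10000 = 1370000 Ω
Smallest = 1370000 × (1 − 1/100) = 1356300 Ω.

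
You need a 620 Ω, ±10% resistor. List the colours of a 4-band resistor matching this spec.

620 Ω = 62 × 10^1.
6 → blue
2 → red
Multiplier 10^1 → brown.
±10% tolerance → silver.

blue, red, brown, silver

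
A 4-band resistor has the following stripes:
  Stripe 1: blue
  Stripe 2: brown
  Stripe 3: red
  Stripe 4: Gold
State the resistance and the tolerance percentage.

6100 Ω ±5%

Blue → 6 (first significant figure)
Brown → 1 (second significant figure)
Red → ×10^2 multiplier
Gold → ±5% tolerance
61 × 100 = 6100 Ω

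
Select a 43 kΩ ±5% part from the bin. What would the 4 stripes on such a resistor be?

43000 Ω = 43 × 10^3.
4 → yellow
3 → orange
Multiplier 10^3 → orange.
±5% tolerance → gold.

yellow, orange, orange, gold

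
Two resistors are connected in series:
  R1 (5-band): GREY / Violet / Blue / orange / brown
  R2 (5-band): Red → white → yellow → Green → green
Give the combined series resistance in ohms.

R1: grey, violet, blue → 876; orange ×10^3 → 876000 Ω.
R2: red, white, yellow → 294; green ×10^5 → 29400000 Ω.
Series: 876000 + 29400000 = 30276000 Ω.

30276000 Ω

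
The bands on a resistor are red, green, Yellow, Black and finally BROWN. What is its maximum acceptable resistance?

Red → 2 (first significant figure)
Green → 5 (second significant figure)
Yellow → 4 (third significant figure)
Black → ×1 multiplier
Brown → ±1% tolerance
254 × 1 = 254 Ω
Maximum = 254 × (1 + 1/100) = 256.54 Ω.

256.54 Ω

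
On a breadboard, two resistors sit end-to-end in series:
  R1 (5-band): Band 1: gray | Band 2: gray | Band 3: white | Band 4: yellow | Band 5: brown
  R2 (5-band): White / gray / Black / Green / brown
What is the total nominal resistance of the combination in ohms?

106890000 Ω

R1: grey, grey, white → 889; yellow ×10^4 → 8890000 Ω.
R2: white, grey, black → 980; green ×10^5 → 98000000 Ω.
Series: 8890000 + 98000000 = 106890000 Ω.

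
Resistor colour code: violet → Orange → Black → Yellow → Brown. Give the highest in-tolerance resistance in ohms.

Violet → 7 (first significant figure)
Orange → 3 (second significant figure)
Black → 0 (third significant figure)
Yellow → ×10^4 multiplier
Brown → ±1% tolerance
730 × 10000 = 7300000 Ω
Highest = 7300000 × (1 + 1/100) = 7373000 Ω.

7373000 Ω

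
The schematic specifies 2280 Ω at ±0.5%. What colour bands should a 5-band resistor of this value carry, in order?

2280 Ω = 228 × 10^1.
2 → red
2 → red
8 → grey
Multiplier 10^1 → brown.
±0.5% tolerance → green.

red, red, grey, brown, green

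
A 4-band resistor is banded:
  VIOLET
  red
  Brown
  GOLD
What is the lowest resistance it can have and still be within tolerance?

684 Ω

Violet → 7 (first significant figure)
Red → 2 (second significant figure)
Brown → ×10 multiplier
Gold → ±5% tolerance
72 × 10 = 720 Ω
Lowest = 720 × (1 − 5/100) = 684 Ω.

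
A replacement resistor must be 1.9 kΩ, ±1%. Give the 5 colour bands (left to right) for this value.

brown, white, black, brown, brown

1900 Ω = 190 × 10^1.
1 → brown
9 → white
0 → black
Multiplier 10^1 → brown.
±1% tolerance → brown.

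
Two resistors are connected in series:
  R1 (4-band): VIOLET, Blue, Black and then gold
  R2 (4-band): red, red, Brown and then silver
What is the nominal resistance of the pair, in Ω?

296 Ω

R1: violet, blue → 76; black ×1 → 76 Ω.
R2: red, red → 22; brown ×10 → 220 Ω.
Series: 76 + 220 = 296 Ω.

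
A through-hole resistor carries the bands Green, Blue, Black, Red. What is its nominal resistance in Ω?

Green → 5 (first significant figure)
Blue → 6 (second significant figure)
Black → ×1 multiplier
56 × 1 = 56 Ω

56 Ω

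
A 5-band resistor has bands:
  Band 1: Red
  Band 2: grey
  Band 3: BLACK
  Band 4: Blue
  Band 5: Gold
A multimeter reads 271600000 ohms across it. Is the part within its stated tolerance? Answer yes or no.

Red → 2 (first significant figure)
Grey → 8 (second significant figure)
Black → 0 (third significant figure)
Blue → ×10^6 multiplier
Gold → ±5% tolerance
280 × 1000000 = 280000000 Ω
Allowed range: 266000000 Ω to 294000000 Ω.
271600000 ohms lies inside that range.

yes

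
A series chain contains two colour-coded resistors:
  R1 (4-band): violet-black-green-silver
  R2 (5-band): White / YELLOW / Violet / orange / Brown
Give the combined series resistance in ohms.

R1: violet, black → 70; green ×10^5 → 7000000 Ω.
R2: white, yellow, violet → 947; orange ×10^3 → 947000 Ω.
Series: 7000000 + 947000 = 7947000 Ω.

7947000 Ω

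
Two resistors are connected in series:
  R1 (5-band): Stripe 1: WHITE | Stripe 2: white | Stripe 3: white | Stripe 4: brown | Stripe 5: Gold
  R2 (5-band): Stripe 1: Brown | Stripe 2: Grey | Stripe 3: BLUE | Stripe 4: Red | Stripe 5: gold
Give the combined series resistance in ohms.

R1: white, white, white → 999; brown ×10 → 9990 Ω.
R2: brown, grey, blue → 186; red ×10^2 → 18600 Ω.
Series: 9990 + 18600 = 28590 Ω.

28590 Ω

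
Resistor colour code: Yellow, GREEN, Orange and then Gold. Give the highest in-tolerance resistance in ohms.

Yellow → 4 (first significant figure)
Green → 5 (second significant figure)
Orange → ×10^3 multiplier
Gold → ±5% tolerance
45 × 1000 = 45000 Ω
Highest = 45000 × (1 + 5/100) = 47250 Ω.

47250 Ω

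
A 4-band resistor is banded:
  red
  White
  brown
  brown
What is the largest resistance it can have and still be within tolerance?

Red → 2 (first significant figure)
White → 9 (second significant figure)
Brown → ×10 multiplier
Brown → ±1% tolerance
29 × 10 = 290 Ω
Largest = 290 × (1 + 1/100) = 292.9 Ω.

292.9 Ω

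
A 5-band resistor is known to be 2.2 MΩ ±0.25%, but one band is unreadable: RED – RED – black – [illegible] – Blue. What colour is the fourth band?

2200000 Ω = 220 × 10^4.
The fourth band is the multiplier, 10^4, which is yellow.

yellow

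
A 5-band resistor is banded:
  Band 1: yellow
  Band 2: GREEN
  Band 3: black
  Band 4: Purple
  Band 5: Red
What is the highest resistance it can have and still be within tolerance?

Yellow → 4 (first significant figure)
Green → 5 (second significant figure)
Black → 0 (third significant figure)
Violet → ×10^7 multiplier
Red → ±2% tolerance
450 × 10000000 = 4500000000 Ω
Highest = 4500000000 × (1 + 2/100) = 4590000000 Ω.

4590000000 Ω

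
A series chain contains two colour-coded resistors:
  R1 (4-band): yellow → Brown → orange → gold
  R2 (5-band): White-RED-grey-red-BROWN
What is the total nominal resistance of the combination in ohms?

R1: yellow, brown → 41; orange ×10^3 → 41000 Ω.
R2: white, red, grey → 928; red ×10^2 → 92800 Ω.
Series: 41000 + 92800 = 133800 Ω.

133800 Ω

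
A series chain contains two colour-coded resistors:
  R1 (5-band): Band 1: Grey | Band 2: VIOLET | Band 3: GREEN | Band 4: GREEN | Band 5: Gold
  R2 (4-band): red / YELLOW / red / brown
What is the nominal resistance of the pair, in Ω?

87502400 Ω

R1: grey, violet, green → 875; green ×10^5 → 87500000 Ω.
R2: red, yellow → 24; red ×10^2 → 2400 Ω.
Series: 87500000 + 2400 = 87502400 Ω.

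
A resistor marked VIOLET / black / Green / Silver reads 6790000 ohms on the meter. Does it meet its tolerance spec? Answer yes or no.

Violet → 7 (first significant figure)
Black → 0 (second significant figure)
Green → ×10^5 multiplier
Silver → ±10% tolerance
70 × 100000 = 7000000 Ω
Allowed range: 6300000 Ω to 7700000 Ω.
6790000 ohms lies inside that range.

yes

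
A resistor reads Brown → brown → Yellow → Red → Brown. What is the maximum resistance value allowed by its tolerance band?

Brown → 1 (first significant figure)
Brown → 1 (second significant figure)
Yellow → 4 (third significant figure)
Red → ×10^2 multiplier
Brown → ±1% tolerance
114 × 100 = 11400 Ω
Maximum = 11400 × (1 + 1/100) = 11514 Ω.

11514 Ω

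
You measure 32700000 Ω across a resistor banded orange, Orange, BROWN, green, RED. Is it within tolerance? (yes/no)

Orange → 3 (first significant figure)
Orange → 3 (second significant figure)
Brown → 1 (third significant figure)
Green → ×10^5 multiplier
Red → ±2% tolerance
331 × 100000 = 33100000 Ω
Allowed range: 32438000 Ω to 33762000 Ω.
32700000 Ω lies inside that range.

yes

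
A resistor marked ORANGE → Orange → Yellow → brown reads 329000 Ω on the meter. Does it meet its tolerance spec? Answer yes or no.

yes

Orange → 3 (first significant figure)
Orange → 3 (second significant figure)
Yellow → ×10^4 multiplier
Brown → ±1% tolerance
33 × 10000 = 330000 Ω
Allowed range: 326700 Ω to 333300 Ω.
329000 Ω lies inside that range.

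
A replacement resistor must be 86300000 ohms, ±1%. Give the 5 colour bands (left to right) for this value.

grey, blue, orange, green, brown

86300000 Ω = 863 × 10^5.
8 → grey
6 → blue
3 → orange
Multiplier 10^5 → green.
±1% tolerance → brown.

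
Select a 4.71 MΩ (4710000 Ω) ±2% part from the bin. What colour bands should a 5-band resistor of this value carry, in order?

yellow, violet, brown, yellow, red

4710000 Ω = 471 × 10^4.
4 → yellow
7 → violet
1 → brown
Multiplier 10^4 → yellow.
±2% tolerance → red.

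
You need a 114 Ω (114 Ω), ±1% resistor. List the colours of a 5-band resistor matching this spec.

114 Ω = 114 × 10^0.
1 → brown
1 → brown
4 → yellow
Multiplier 10^0 → black.
±1% tolerance → brown.

brown, brown, yellow, black, brown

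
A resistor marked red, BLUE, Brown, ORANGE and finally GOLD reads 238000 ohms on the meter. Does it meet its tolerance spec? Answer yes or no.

Red → 2 (first significant figure)
Blue → 6 (second significant figure)
Brown → 1 (third significant figure)
Orange → ×10^3 multiplier
Gold → ±5% tolerance
261 × 1000 = 261000 Ω
Allowed range: 247950 Ω to 274050 Ω.
238000 ohms lies outside that range.

no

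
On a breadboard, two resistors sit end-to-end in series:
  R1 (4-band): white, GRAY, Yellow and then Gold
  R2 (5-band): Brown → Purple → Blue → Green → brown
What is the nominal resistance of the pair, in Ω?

R1: white, grey → 98; yellow ×10^4 → 980000 Ω.
R2: brown, violet, blue → 176; green ×10^5 → 17600000 Ω.
Series: 980000 + 17600000 = 18580000 Ω.

18580000 Ω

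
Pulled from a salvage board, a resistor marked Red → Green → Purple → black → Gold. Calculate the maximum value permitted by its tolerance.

Red → 2 (first significant figure)
Green → 5 (second significant figure)
Violet → 7 (third significant figure)
Black → ×1 multiplier
Gold → ±5% tolerance
257 × 1 = 257 Ω
Maximum = 257 × (1 + 5/100) = 269.85 Ω.

269.85 Ω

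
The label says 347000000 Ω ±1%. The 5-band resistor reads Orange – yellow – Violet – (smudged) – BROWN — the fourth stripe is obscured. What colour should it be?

blue

347000000 Ω = 347 × 10^6.
The fourth band is the multiplier, 10^6, which is blue.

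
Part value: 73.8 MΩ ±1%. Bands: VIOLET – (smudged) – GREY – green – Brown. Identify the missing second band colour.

orange

73800000 Ω = 738 × 10^5.
The second band gives digit 3 of the significand, and 3 is orange.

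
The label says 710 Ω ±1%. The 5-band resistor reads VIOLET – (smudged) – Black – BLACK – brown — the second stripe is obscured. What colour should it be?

brown

710 Ω = 710 × 10^0.
The second band gives digit 1 of the significand, and 1 is brown.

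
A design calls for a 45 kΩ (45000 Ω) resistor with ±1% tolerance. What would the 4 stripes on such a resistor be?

yellow, green, orange, brown

45000 Ω = 45 × 10^3.
4 → yellow
5 → green
Multiplier 10^3 → orange.
±1% tolerance → brown.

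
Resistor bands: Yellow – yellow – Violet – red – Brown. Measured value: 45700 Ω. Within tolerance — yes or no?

Yellow → 4 (first significant figure)
Yellow → 4 (second significant figure)
Violet → 7 (third significant figure)
Red → ×10^2 multiplier
Brown → ±1% tolerance
447 × 100 = 44700 Ω
Allowed range: 44253 Ω to 45147 Ω.
45700 Ω lies outside that range.

no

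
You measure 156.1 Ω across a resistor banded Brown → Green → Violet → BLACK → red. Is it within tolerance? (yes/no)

Brown → 1 (first significant figure)
Green → 5 (second significant figure)
Violet → 7 (third significant figure)
Black → ×1 multiplier
Red → ±2% tolerance
157 × 1 = 157 Ω
Allowed range: 153.86 Ω to 160.14 Ω.
156.1 Ω lies inside that range.

yes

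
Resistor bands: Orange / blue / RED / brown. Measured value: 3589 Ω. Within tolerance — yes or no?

yes

Orange → 3 (first significant figure)
Blue → 6 (second significant figure)
Red → ×10^2 multiplier
Brown → ±1% tolerance
36 × 100 = 3600 Ω
Allowed range: 3564 Ω to 3636 Ω.
3589 Ω lies inside that range.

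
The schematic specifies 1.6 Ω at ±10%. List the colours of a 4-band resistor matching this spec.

brown, blue, gold, silver

1.6 Ω = 16 × 10^-1.
1 → brown
6 → blue
Multiplier 10^-1 → gold.
±10% tolerance → silver.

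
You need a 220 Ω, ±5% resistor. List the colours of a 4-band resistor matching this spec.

red, red, brown, gold

220 Ω = 22 × 10^1.
2 → red
2 → red
Multiplier 10^1 → brown.
±5% tolerance → gold.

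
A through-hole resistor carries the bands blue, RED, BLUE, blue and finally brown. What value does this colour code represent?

Blue → 6 (first significant figure)
Red → 2 (second significant figure)
Blue → 6 (third significant figure)
Blue → ×10^6 multiplier
626 × 1000000 = 626000000 Ω

626000000 Ω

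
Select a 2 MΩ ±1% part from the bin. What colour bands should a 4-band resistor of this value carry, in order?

2000000 Ω = 20 × 10^5.
2 → red
0 → black
Multiplier 10^5 → green.
±1% tolerance → brown.

red, black, green, brown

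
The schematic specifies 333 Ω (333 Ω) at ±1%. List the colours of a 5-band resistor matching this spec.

333 Ω = 333 × 10^0.
3 → orange
3 → orange
3 → orange
Multiplier 10^0 → black.
±1% tolerance → brown.

orange, orange, orange, black, brown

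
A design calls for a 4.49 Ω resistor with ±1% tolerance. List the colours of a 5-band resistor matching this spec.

yellow, yellow, white, silver, brown

4.49 Ω = 449 × 10^-2.
4 → yellow
4 → yellow
9 → white
Multiplier 10^-2 → silver.
±1% tolerance → brown.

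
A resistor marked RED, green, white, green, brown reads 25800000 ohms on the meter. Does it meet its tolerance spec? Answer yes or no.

yes

Red → 2 (first significant figure)
Green → 5 (second significant figure)
White → 9 (third significant figure)
Green → ×10^5 multiplier
Brown → ±1% tolerance
259 × 100000 = 25900000 Ω
Allowed range: 25641000 Ω to 26159000 Ω.
25800000 ohms lies inside that range.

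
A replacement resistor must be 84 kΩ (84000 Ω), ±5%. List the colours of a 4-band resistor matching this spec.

84000 Ω = 84 × 10^3.
8 → grey
4 → yellow
Multiplier 10^3 → orange.
±5% tolerance → gold.

grey, yellow, orange, gold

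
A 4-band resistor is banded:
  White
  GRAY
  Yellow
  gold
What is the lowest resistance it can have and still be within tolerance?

931000 Ω

White → 9 (first significant figure)
Grey → 8 (second significant figure)
Yellow → ×10^4 multiplier
Gold → ±5% tolerance
98 × 10000 = 980000 Ω
Lowest = 980000 × (1 − 5/100) = 931000 Ω.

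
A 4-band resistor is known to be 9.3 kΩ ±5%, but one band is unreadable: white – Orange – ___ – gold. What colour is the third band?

red

9300 Ω = 93 × 10^2.
The third band is the multiplier, 10^2, which is red.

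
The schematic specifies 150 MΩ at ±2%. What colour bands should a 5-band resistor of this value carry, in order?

brown, green, black, blue, red

150000000 Ω = 150 × 10^6.
1 → brown
5 → green
0 → black
Multiplier 10^6 → blue.
±2% tolerance → red.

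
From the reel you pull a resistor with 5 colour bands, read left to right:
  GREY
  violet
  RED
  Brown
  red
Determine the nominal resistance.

8720 Ω

Grey → 8 (first significant figure)
Violet → 7 (second significant figure)
Red → 2 (third significant figure)
Brown → ×10 multiplier
872 × 10 = 8720 Ω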